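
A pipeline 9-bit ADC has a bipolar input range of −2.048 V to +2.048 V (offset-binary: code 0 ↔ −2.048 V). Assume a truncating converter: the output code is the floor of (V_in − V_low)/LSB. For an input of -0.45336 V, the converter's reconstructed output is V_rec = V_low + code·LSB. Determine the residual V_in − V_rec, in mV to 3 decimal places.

2.640 mV

LSB = 4.096/2^9 = 8.000 mV.
(-0.45336 − (−2.048))/0.008 = 199.3300; ⌊·⌋ gives code 199.
Code 199 maps back to (−2.048) + 199×0.008 V = -0.456 V.
Difference: 0.00264 V → 2.640 mV.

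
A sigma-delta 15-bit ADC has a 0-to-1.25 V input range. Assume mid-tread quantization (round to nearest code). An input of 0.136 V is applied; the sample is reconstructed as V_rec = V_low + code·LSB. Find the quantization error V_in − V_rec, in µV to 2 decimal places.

6.04 µV

LSB = 1.25/2^15 = 38.15 µV.
Scaled input = 3565.1584 LSBs, so code = 3565.
V_rec = 0 + 3565·3.8147e-05 = 0.13599396 V.
Difference: 6.04248e-06 V → 6.04 µV.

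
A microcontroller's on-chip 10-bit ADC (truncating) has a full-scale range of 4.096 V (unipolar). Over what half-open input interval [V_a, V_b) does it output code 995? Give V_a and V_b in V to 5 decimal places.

LSB = 4.096/2^10 = 4.000 mV.
V_a = V_low + 995·LSB = 3.98 V; V_b = V_low + 996·LSB = 3.984 V.

[3.98000 V, 3.98400 V)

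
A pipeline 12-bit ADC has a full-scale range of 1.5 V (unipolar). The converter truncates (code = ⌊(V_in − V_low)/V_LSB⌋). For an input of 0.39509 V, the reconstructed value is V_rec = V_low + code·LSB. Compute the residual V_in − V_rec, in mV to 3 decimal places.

0.315 mV

Step size: 1.5 V ÷ 2^12 = 366.21 µV.
Scaled input = 1078.8591 LSBs, so code = 1078.
Code 1078 maps back to 0 + 1078×0.000366211 V = 0.39477539 V.
Error = 0.39509 − 0.39477539 = 0.000314609 V = 0.315 mV.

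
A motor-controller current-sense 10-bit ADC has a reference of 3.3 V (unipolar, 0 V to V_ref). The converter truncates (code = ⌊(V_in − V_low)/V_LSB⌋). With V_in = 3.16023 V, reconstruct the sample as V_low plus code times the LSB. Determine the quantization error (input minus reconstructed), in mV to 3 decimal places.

One LSB is 3.3 V / 1024 = 3.223 mV.
(3.16023 − 0)/0.00322266 = 980.6289; ⌊·⌋ gives code 980.
Reconstructed: 3.1582031 V.
Error = 3.16023 − 3.1582031 = 0.00202688 V = 2.027 mV.

2.027 mV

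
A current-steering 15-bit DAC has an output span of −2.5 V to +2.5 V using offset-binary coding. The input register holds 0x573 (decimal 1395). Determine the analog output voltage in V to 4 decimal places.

-2.2871 V

LSB = 5 V / 2^15 = 152.59 µV.
Code 0x573 = 1395 decimal.
V_out = (−2.5) + 1395 × 0.000152588 V = -2.28714 V.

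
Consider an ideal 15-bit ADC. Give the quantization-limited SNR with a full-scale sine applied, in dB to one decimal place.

SNR ≈ 6.02·N + 1.76 dB = 6.02·15 + 1.76 = 92.06 dB.

92.1 dB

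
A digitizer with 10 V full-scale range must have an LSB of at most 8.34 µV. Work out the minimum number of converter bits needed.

Number of steps required ≥ 10 V / 8.34 µV = 1199040.77.
Need 2^N ≥ 1199040.77; 2^20 = 1048576, 2^21 = 2097152.
Minimum N = 21.

21 bits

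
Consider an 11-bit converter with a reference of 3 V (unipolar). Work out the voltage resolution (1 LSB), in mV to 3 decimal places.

1.465 mV

Full-scale span = 3 V.
LSB = 3 / 2^11 = 3 / 2048 = 0.00146484 V = 1.465 mV.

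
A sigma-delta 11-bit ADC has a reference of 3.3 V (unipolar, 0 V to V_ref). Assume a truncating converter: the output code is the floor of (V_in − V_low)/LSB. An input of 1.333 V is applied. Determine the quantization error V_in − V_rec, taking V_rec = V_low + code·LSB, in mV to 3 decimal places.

0.432 mV

LSB = 3.3/2^11 = 1.611 mV.
(1.333 − 0)/0.00161133 = 827.2679; ⌊·⌋ gives code 827.
Code 827 maps back to 0 + 827×0.00161133 V = 1.3325684 V.
Difference: 0.000431641 V → 0.432 mV.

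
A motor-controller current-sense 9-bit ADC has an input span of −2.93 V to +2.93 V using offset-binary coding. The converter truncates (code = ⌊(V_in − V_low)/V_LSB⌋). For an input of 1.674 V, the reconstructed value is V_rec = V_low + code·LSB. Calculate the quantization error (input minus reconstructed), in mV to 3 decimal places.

LSB = 5.86/2^9 = 11.445 mV.
Scaled input = 402.2608 LSBs, so code = 402.
V_rec = (−2.93) + 402·0.0114453 = 1.6710156 V.
Error = 1.674 − 1.6710156 = 0.00298438 V = 2.984 mV.

2.984 mV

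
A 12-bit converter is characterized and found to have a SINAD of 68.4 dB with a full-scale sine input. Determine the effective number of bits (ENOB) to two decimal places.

ENOB = (SINAD − 1.76) / 6.02 = (68.4 − 1.76)/6.02 = 11.070.

11.07 bits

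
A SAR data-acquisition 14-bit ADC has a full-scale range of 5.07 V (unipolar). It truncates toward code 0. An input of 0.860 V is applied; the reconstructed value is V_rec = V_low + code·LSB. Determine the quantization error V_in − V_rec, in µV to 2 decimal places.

One LSB is 5.07 V / 16384 = 309.45 µV.
(V_in − V_low)/LSB = (0.860 − 0)/0.000309448 = 2779.1400 → code 2779 (floor).
Code 2779 maps back to 0 + 2779×0.000309448 V = 0.85995667 V.
V_in − V_rec = 4.3335e-05 V = 43.33 µV.

43.33 µV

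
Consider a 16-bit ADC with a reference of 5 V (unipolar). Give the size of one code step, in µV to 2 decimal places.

Full-scale span = 5 V.
LSB = 5 / 2^16 = 5 / 65536 = 7.62939e-05 V = 76.29 µV.

76.29 µV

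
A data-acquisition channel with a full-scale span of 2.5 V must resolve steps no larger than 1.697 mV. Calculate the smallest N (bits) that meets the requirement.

Number of steps required ≥ 2.5 V / 1.697 mV = 1473.19.
Need 2^N ≥ 1473.19; 2^10 = 1024, 2^11 = 2048.
Minimum N = 11.

11 bits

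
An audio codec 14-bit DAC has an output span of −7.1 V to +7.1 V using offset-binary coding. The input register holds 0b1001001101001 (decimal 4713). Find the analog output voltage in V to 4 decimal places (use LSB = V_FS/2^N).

LSB = 14.2 V / 2^14 = 0.867 mV.
Code 0b1001001101001 = 4713 decimal.
V_out = (−7.1) + 4713 × 0.000866699 V = -3.01525 V.

-3.0152 V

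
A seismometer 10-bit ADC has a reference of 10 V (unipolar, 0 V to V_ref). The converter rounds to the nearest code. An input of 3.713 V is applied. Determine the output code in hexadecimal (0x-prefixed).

Full-scale span = 10 V; LSB = 10/2^10 = 9.766 mV.
Input sits at 380.211 steps above V_low.
Round → code 380.
In hexadecimal (0x-prefixed): 0x17C.

code 0x17C (decimal 380)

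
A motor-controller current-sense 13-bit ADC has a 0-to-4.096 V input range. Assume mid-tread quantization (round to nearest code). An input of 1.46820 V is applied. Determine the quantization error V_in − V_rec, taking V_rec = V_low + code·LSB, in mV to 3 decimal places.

0.200 mV

One LSB is 4.096 V / 8192 = 0.500 mV.
(1.46820 − 0)/0.0005 = 2936.4000; round gives code 2936.
V_rec = 0 + 2936·0.0005 = 1.468 V.
Error = 1.46820 − 1.468 = 0.0002 V = 0.200 mV.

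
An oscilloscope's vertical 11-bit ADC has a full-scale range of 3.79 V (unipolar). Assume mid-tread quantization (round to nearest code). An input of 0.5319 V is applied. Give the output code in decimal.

LSB = 3.79 V / 2048 = 1.851 mV.
(V_in − V_low)/LSB = (0.5319 − 0) / 0.00185059 = 287.422.
round(287.422) = 287.

code 287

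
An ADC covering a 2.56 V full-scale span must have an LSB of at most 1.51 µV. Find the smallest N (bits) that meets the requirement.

Number of steps required ≥ 2.56 V / 1.51 µV = 1695364.24.
Need 2^N ≥ 1695364.24; 2^20 = 1048576, 2^21 = 2097152.
Minimum N = 21.

21 bits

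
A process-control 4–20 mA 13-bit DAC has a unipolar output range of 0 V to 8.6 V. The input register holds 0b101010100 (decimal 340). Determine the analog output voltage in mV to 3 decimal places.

LSB = 8.6 V / 2^13 = 1.050 mV.
Code 0b101010100 = 340 decimal.
V_out = 0 + 340 × 0.0010498 V = 0.356934 V.
= 356.934 mV.

356.934 mV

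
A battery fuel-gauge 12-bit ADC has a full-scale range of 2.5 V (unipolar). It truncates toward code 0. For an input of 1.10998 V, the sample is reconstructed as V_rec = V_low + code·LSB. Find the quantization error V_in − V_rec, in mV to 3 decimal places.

0.361 mV

LSB = 2.5/2^12 = 0.610 mV.
(1.10998 − 0)/0.000610352 = 1818.5912; ⌊·⌋ gives code 1818.
Reconstructed: 1.1096191 V.
V_in − V_rec = 0.000360859 V = 0.361 mV.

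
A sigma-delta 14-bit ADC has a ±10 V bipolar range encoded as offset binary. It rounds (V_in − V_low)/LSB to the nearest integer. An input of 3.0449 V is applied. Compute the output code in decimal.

LSB = 20 V / 16384 = 1.221 mV.
(3.0449 − (−10)) / 0.0012207 = 10686.382 LSBs.
So the output code is 10686.

code 10686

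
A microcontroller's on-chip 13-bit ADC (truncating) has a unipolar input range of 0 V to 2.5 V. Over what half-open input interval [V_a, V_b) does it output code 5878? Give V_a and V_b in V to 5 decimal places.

LSB = 2.5/2^13 = 305.18 µV.
V_a = V_low + 5878·LSB = 1.79382 V; V_b = V_low + 5879·LSB = 1.79413 V.

[1.79382 V, 1.79413 V)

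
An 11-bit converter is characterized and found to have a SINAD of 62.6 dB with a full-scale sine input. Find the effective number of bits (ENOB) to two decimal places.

10.11 bits

ENOB = (SINAD − 1.76) / 6.02 = (62.6 − 1.76)/6.02 = 10.106.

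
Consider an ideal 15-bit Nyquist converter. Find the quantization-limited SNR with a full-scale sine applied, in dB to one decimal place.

SNR ≈ 6.02·N + 1.76 dB = 6.02·15 + 1.76 = 92.06 dB.

92.1 dB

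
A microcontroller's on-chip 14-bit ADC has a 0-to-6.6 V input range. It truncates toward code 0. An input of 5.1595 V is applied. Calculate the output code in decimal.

Full-scale span = 6.6 V; LSB = 6.6/2^14 = 402.83 µV.
Input sits at 12808.068 steps above V_low.
Floor → code 12808.

code 12808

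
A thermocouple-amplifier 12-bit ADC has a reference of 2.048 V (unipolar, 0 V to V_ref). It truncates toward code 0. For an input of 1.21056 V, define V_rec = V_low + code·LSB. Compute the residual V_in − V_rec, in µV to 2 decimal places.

60.00 µV

Step size: 2.048 V ÷ 2^12 = 0.500 mV.
Scaled input = 2421.1200 LSBs, so code = 2421.
Code 2421 maps back to 0 + 2421×0.0005 V = 1.2105 V.
Error = 1.21056 − 1.2105 = 6e-05 V = 60.00 µV.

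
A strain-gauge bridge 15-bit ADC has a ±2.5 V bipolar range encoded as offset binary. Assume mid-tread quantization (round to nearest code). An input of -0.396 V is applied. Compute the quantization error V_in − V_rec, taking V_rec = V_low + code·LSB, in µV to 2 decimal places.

-34.42 µV

One LSB is 5 V / 32768 = 152.59 µV.
(-0.396 − (−2.5))/0.000152588 = 13788.7744; round gives code 13789.
Code 13789 maps back to (−2.5) + 13789×0.000152588 V = -0.39596558 V.
Difference: -3.44238e-05 V → -34.42 µV.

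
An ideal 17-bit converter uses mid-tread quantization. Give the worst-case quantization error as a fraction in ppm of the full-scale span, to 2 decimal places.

Rounding → worst-case error = ½ LSB = V_FS/2^18, so 1e+06/262144 = 3.8147 ppm of full scale.

3.81 ppm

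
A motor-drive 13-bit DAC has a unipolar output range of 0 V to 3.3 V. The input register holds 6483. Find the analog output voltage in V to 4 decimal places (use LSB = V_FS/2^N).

LSB = 3.3 V / 2^13 = 402.83 µV.
V_out = 0 + 6483 × 0.000402832 V = 2.61156 V.

2.6116 V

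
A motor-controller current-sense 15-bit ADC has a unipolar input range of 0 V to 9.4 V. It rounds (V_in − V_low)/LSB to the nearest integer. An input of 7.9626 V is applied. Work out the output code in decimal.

code 27757

Full-scale span = 9.4 V; LSB = 9.4/2^15 = 286.87 µV.
(7.9626 − 0) / 0.000286865 = 27757.285 LSBs.
round(27757.285) = 27757.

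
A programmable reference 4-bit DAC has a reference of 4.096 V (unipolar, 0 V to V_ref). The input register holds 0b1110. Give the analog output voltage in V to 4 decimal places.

3.5840 V

LSB = 4.096 V / 2^4 = 256.000 mV.
Code 0b1110 = 14 decimal.
V_out = 0 + 14 × 0.256 V = 3.584 V.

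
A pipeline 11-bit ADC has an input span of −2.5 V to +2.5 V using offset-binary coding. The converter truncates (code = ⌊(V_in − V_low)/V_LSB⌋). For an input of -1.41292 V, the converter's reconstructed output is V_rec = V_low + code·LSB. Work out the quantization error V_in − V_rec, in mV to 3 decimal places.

LSB = 5/2^11 = 2.441 mV.
(V_in − V_low)/LSB = (-1.41292 − (−2.5))/0.00244141 = 445.2680 → code 445 (floor).
V_rec = (−2.5) + 445·0.00244141 = -1.4135742 V.
V_in − V_rec = 0.000654219 V = 0.654 mV.

0.654 mV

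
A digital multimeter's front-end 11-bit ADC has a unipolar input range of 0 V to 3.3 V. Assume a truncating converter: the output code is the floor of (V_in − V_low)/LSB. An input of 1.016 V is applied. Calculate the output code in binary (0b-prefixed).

code 0b1001110110 (decimal 630)

LSB = 3.3 V / 2048 = 1.611 mV.
Input sits at 630.536 steps above V_low.
So the output code is 630.
In binary (0b-prefixed): 0b1001110110.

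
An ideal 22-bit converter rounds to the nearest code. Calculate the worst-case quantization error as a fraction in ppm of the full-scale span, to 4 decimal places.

0.1192 ppm

Rounding → worst-case error = ½ LSB = V_FS/2^23, so 1e+06/8388608 = 0.119209 ppm of full scale.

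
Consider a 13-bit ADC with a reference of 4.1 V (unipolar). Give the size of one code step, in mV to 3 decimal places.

0.500 mV

Full-scale span = 4.1 V.
LSB = 4.1 / 2^13 = 4.1 / 8192 = 0.000500488 V = 0.500 mV.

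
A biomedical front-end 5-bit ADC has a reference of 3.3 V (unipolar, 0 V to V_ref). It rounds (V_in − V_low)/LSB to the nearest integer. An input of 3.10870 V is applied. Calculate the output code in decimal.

LSB = 3.3 V / 32 = 103.125 mV.
Input sits at 30.145 steps above V_low.
So the output code is 30.

code 30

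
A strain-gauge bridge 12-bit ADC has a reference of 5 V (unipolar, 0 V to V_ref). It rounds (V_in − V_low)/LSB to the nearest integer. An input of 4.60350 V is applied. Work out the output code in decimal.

LSB = 5 V / 4096 = 1.221 mV.
(4.60350 − 0) / 0.0012207 = 3771.187 LSBs.
Round → code 3771.

code 3771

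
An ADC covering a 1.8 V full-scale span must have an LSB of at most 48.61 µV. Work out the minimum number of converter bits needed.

Number of steps required ≥ 1.8 V / 48.61 µV = 37029.42.
Need 2^N ≥ 37029.42; 2^15 = 32768, 2^16 = 65536.
Minimum N = 16.

16 bits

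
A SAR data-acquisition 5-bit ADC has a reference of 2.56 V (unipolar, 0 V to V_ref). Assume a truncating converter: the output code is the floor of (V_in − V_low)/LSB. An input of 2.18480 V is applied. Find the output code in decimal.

LSB = 2.56 V / 32 = 80.000 mV.
(2.18480 − 0) / 0.08 = 27.310 LSBs.
Floor → code 27.

code 27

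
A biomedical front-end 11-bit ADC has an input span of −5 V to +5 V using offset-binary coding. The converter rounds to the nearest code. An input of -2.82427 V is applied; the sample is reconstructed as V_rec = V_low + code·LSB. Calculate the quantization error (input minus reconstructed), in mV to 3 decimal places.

LSB = 10/2^11 = 4.883 mV.
(-2.82427 − (−5))/0.00488281 = 445.5895; round gives code 446.
V_rec = (−5) + 446·0.00488281 = -2.8222656 V.
Difference: -0.00200438 V → -2.004 mV.

-2.004 mV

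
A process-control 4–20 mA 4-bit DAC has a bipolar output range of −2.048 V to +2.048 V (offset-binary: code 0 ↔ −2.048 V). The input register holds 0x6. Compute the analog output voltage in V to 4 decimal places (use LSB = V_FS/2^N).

LSB = 4.096 V / 2^4 = 256.000 mV.
Code 0x6 = 6 decimal.
V_out = (−2.048) + 6 × 0.256 V = -0.512 V.

-0.5120 V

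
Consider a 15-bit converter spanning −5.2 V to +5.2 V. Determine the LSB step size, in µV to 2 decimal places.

317.38 µV

Full-scale span = 10.4 V.
LSB = 10.4 / 2^15 = 10.4 / 32768 = 0.000317383 V = 317.38 µV.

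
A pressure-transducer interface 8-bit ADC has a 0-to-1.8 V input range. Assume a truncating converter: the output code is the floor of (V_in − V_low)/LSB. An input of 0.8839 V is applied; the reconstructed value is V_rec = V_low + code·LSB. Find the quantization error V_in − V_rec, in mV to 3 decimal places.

4.994 mV

One LSB is 1.8 V / 256 = 7.031 mV.
(0.8839 − 0)/0.00703125 = 125.7102; ⌊·⌋ gives code 125.
Reconstructed: 0.87890625 V.
Difference: 0.00499375 V → 4.994 mV.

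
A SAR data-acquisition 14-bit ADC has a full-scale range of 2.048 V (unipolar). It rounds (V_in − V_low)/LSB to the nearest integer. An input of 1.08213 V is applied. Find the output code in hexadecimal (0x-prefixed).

Full-scale span = 2.048 V; LSB = 2.048/2^14 = 125.00 µV.
(V_in − V_low)/LSB = (1.08213 − 0) / 0.000125 = 8657.040.
round(8657.040) = 8657.
In hexadecimal (0x-prefixed): 0x21D1.

code 0x21D1 (decimal 8657)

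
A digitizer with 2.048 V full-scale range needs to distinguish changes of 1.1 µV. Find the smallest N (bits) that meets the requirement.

Number of steps required ≥ 2.048 V / 1.1 µV = 1861818.18.
Need 2^N ≥ 1861818.18; 2^20 = 1048576, 2^21 = 2097152.
Minimum N = 21.

21 bits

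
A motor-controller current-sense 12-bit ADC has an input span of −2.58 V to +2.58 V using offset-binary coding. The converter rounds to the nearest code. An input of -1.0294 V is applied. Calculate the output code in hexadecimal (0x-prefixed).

With 4096 levels over 5.16 V, one step is 1.260 mV.
Input sits at 1230.864 steps above V_low.
Round → code 1231.
In hexadecimal (0x-prefixed): 0x4CF.

code 0x4CF (decimal 1231)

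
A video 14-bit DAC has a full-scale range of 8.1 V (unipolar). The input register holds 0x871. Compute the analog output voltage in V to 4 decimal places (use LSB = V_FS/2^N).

LSB = 8.1 V / 2^14 = 494.38 µV.
Code 0x871 = 2161 decimal.
V_out = 0 + 2161 × 0.000494385 V = 1.06837 V.

1.0684 V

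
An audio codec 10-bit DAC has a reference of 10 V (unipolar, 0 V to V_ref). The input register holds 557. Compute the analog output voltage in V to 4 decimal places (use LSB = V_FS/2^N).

5.4395 V

LSB = 10 V / 2^10 = 9.766 mV.
V_out = 0 + 557 × 0.00976562 V = 5.43945 V.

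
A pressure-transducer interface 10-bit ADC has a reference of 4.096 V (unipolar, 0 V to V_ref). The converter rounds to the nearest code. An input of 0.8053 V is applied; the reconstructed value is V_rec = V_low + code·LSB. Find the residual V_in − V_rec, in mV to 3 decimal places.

1.300 mV

LSB = 4.096/2^10 = 4.000 mV.
(0.8053 − 0)/0.004 = 201.3250; round gives code 201.
Reconstructed: 0.804 V.
Difference: 0.0013 V → 1.300 mV.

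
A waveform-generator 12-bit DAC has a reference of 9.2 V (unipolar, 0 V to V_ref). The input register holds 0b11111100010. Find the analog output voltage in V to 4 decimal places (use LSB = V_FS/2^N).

LSB = 9.2 V / 2^12 = 2.246 mV.
Code 0b11111100010 = 2018 decimal.
V_out = 0 + 2018 × 0.00224609 V = 4.53262 V.

4.5326 V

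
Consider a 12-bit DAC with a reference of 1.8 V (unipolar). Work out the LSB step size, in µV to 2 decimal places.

Full-scale span = 1.8 V.
LSB = 1.8 / 2^12 = 1.8 / 4096 = 0.000439453 V = 439.45 µV.

439.45 µV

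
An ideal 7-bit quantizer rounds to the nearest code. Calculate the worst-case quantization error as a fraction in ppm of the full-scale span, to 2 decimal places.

3906.25 ppm

Rounding → worst-case error = ½ LSB = V_FS/2^8, so 1e+06/256 = 3906.25 ppm of full scale.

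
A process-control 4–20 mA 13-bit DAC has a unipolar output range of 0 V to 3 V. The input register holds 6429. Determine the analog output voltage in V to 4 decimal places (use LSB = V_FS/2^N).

2.3544 V

LSB = 3 V / 2^13 = 366.21 µV.
V_out = 0 + 6429 × 0.000366211 V = 2.35437 V.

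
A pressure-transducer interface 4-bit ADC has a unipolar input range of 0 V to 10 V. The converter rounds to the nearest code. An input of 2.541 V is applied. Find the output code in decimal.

code 4

With 16 levels over 10 V, one step is 0.6250 V.
(2.541 − 0) / 0.625 = 4.066 LSBs.
So the output code is 4.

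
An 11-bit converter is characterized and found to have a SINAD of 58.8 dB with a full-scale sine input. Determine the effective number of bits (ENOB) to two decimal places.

9.48 bits

ENOB = (SINAD − 1.76) / 6.02 = (58.8 − 1.76)/6.02 = 9.475.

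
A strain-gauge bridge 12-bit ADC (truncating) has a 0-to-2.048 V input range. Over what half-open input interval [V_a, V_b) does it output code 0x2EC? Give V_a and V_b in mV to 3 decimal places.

LSB = 2.048/2^12 = 0.500 mV.
Code 0x2EC = 748 decimal.
V_a = V_low + 748·LSB = 0.374 V; V_b = V_low + 749·LSB = 0.3745 V.

[374.000 mV, 374.500 mV)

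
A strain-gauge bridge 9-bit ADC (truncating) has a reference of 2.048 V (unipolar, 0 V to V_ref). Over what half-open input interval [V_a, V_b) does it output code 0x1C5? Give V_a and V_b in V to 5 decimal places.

LSB = 2.048/2^9 = 4.000 mV.
Code 0x1C5 = 453 decimal.
V_a = V_low + 453·LSB = 1.812 V; V_b = V_low + 454·LSB = 1.816 V.

[1.81200 V, 1.81600 V)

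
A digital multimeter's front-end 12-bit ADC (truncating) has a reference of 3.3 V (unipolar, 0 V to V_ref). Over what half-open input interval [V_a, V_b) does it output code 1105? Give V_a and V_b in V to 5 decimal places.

LSB = 3.3/2^12 = 0.806 mV.
V_a = V_low + 1105·LSB = 0.890259 V; V_b = V_low + 1106·LSB = 0.891064 V.

[0.89026 V, 0.89106 V)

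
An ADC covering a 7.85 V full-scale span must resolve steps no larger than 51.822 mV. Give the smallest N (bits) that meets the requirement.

Number of steps required ≥ 7.85 V / 51.822 mV = 151.48.
Need 2^N ≥ 151.48; 2^7 = 128, 2^8 = 256.
Minimum N = 8.

8 bits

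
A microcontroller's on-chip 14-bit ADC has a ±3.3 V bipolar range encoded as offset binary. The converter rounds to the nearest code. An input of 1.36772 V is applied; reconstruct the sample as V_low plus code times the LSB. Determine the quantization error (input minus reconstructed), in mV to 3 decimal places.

LSB = 6.6/2^14 = 402.83 µV.
(1.36772 − (−3.3))/0.000402832 = 11587.2613; round gives code 11587.
Code 11587 maps back to (−3.3) + 11587×0.000402832 V = 1.3676147 V.
Difference: 0.000105254 V → 0.105 mV.

0.105 mV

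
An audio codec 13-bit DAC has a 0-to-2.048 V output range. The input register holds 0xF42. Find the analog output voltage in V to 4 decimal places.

0.9765 V

LSB = 2.048 V / 2^13 = 250.00 µV.
Code 0xF42 = 3906 decimal.
V_out = 0 + 3906 × 0.00025 V = 0.9765 V.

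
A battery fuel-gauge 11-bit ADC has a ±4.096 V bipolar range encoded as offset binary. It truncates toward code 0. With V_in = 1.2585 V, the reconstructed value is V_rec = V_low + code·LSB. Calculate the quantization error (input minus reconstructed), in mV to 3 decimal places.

2.500 mV

One LSB is 8.192 V / 2048 = 4.000 mV.
(V_in − V_low)/LSB = (1.2585 − (−4.096))/0.004 = 1338.6250 → code 1338 (floor).
Code 1338 maps back to (−4.096) + 1338×0.004 V = 1.256 V.
Error = 1.2585 − 1.256 = 0.0025 V = 2.500 mV.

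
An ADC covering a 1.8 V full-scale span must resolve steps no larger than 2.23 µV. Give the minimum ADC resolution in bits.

Number of steps required ≥ 1.8 V / 2.23 µV = 807174.89.
Need 2^N ≥ 807174.89; 2^19 = 524288, 2^20 = 1048576.
Minimum N = 20.

20 bits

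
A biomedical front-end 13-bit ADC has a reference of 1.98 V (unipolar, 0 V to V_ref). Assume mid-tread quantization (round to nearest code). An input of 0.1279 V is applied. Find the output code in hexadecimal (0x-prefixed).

With 8192 levels over 1.98 V, one step is 241.70 µV.
Input sits at 529.170 steps above V_low.
Round → code 529.
In hexadecimal (0x-prefixed): 0x211.

code 0x211 (decimal 529)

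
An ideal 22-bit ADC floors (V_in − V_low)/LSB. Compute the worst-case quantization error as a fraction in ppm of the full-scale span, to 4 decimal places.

0.2384 ppm

Truncating → worst-case error = 1 LSB = V_FS/2^22, so 1e+06/4194304 = 0.238419 ppm of full scale.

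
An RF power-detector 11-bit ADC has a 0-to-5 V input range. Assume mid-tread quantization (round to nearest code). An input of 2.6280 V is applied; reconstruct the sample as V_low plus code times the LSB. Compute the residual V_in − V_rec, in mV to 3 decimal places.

1.047 mV

One LSB is 5 V / 2048 = 2.441 mV.
(2.6280 − 0)/0.00244141 = 1076.4288; round gives code 1076.
Reconstructed: 2.6269531 V.
Difference: 0.00104688 V → 1.047 mV.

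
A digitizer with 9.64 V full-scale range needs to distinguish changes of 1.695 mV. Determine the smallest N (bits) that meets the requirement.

13 bits

Number of steps required ≥ 9.64 V / 1.695 mV = 5687.32.
Need 2^N ≥ 5687.32; 2^12 = 4096, 2^13 = 8192.
Minimum N = 13.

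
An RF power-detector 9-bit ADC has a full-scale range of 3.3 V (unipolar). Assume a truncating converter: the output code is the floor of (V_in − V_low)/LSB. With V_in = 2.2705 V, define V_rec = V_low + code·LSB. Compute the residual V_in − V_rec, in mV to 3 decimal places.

One LSB is 3.3 V / 512 = 6.445 mV.
(V_in − V_low)/LSB = (2.2705 − 0)/0.00644531 = 352.2715 → code 352 (floor).
Reconstructed: 2.26875 V.
Error = 2.2705 − 2.26875 = 0.00175 V = 1.750 mV.

1.750 mV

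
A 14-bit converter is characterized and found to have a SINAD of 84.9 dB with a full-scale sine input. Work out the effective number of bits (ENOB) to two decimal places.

13.81 bits

ENOB = (SINAD − 1.76) / 6.02 = (84.9 − 1.76)/6.02 = 13.811.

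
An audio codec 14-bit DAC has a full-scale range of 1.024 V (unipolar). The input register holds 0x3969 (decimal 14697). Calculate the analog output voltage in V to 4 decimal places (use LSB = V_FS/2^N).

LSB = 1.024 V / 2^14 = 62.50 µV.
Code 0x3969 = 14697 decimal.
V_out = 0 + 14697 × 6.25e-05 V = 0.918562 V.

0.9186 V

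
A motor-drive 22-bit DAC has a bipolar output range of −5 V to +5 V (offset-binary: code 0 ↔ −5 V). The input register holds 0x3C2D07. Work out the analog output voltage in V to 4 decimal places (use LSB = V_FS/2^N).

LSB = 10 V / 2^22 = 2.38 µV.
Code 0x3C2D07 = 3943687 decimal.
V_out = (−5) + 3943687 × 2.38419e-06 V = 4.40248 V.

4.4025 V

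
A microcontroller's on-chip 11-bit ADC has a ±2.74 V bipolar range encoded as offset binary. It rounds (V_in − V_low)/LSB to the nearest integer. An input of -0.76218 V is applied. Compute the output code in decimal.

code 739

LSB = 5.48 V / 2048 = 2.676 mV.
Input sits at 739.156 steps above V_low.
So the output code is 739.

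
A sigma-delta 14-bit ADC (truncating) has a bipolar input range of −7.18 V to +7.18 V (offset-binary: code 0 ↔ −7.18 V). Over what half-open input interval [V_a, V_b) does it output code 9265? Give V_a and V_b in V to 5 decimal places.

LSB = 14.36/2^14 = 0.876 mV.
V_a = V_low + 9265·LSB = 0.940447 V; V_b = V_low + 9266·LSB = 0.941323 V.

[0.94045 V, 0.94132 V)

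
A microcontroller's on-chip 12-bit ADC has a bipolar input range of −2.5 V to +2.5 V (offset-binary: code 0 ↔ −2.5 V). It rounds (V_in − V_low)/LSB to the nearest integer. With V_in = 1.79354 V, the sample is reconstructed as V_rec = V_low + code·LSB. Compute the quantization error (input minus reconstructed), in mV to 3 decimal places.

LSB = 5/2^12 = 1.221 mV.
Scaled input = 3517.2680 LSBs, so code = 3517.
V_rec = (−2.5) + 3517·0.0012207 = 1.7932129 V.
Difference: 0.000327109 V → 0.327 mV.

0.327 mV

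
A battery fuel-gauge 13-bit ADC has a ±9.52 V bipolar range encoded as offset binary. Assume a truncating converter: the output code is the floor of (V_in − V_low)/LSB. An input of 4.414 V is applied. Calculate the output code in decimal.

With 8192 levels over 19.04 V, one step is 2.324 mV.
Input sits at 5995.133 steps above V_low.
So the output code is 5995.

code 5995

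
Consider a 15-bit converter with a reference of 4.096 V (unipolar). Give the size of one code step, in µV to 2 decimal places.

125.00 µV

Full-scale span = 4.096 V.
LSB = 4.096 / 2^15 = 4.096 / 32768 = 0.000125 V = 125.00 µV.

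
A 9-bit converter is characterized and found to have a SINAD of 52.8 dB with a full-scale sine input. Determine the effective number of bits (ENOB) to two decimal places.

8.48 bits

ENOB = (SINAD − 1.76) / 6.02 = (52.8 − 1.76)/6.02 = 8.478.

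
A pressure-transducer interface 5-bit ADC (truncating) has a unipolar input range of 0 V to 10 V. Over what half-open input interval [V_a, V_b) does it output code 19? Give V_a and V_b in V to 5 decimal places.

[5.93750 V, 6.25000 V)

LSB = 10/2^5 = 312.500 mV.
V_a = V_low + 19·LSB = 5.9375 V; V_b = V_low + 20·LSB = 6.25 V.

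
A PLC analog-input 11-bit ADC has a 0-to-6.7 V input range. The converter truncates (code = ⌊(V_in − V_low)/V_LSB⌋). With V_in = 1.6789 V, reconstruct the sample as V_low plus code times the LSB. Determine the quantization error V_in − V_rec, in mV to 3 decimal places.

LSB = 6.7/2^11 = 3.271 mV.
(1.6789 − 0)/0.00327148 = 513.1921; ⌊·⌋ gives code 513.
Reconstructed: 1.6782715 V.
Difference: 0.000628516 V → 0.629 mV.

0.629 mV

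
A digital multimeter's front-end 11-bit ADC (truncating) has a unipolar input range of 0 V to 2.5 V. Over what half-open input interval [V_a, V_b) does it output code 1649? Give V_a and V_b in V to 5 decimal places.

[2.01294 V, 2.01416 V)

LSB = 2.5/2^11 = 1.221 mV.
V_a = V_low + 1649·LSB = 2.01294 V; V_b = V_low + 1650·LSB = 2.01416 V.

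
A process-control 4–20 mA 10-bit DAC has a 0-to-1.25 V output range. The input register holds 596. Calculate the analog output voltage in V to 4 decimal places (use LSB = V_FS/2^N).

LSB = 1.25 V / 2^10 = 1.221 mV.
V_out = 0 + 596 × 0.0012207 V = 0.727539 V.

0.7275 V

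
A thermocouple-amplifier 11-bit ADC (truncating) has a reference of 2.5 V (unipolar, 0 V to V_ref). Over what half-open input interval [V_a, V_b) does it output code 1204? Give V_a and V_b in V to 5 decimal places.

[1.46973 V, 1.47095 V)

LSB = 2.5/2^11 = 1.221 mV.
V_a = V_low + 1204·LSB = 1.46973 V; V_b = V_low + 1205·LSB = 1.47095 V.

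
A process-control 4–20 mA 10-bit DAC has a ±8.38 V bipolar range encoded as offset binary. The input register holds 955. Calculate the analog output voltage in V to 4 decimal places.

7.2507 V

LSB = 16.76 V / 2^10 = 16.367 mV.
V_out = (−8.38) + 955 × 0.0163672 V = 7.25066 V.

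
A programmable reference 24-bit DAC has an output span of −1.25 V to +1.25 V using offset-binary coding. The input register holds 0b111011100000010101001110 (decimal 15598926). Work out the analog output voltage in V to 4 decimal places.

1.0744 V

LSB = 2.5 V / 2^24 = 0.15 µV.
Code 0b111011100000010101001110 = 15598926 decimal.
V_out = (−1.25) + 15598926 × 1.49012e-07 V = 1.07442 V.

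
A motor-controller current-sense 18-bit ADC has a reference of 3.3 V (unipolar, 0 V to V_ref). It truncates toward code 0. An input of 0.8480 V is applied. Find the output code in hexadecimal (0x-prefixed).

code 0x10723 (decimal 67363)

Full-scale span = 3.3 V; LSB = 3.3/2^18 = 12.59 µV.
(0.8480 − 0) / 1.25885e-05 = 67363.064 LSBs.
So the output code is 67363.
In hexadecimal (0x-prefixed): 0x10723.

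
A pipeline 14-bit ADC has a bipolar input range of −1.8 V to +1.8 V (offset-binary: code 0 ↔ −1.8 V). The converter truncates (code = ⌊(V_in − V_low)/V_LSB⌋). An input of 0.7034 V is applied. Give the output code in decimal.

code 11393

Full-scale span = 3.6 V; LSB = 3.6/2^14 = 219.73 µV.
Input sits at 11393.252 steps above V_low.
So the output code is 11393.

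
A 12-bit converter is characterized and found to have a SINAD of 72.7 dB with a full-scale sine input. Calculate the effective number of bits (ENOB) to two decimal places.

ENOB = (SINAD − 1.76) / 6.02 = (72.7 − 1.76)/6.02 = 11.784.

11.78 bits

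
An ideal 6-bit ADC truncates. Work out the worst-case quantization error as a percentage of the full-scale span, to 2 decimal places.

1.56 %

Truncating → worst-case error = 1 LSB = V_FS/2^6, so 100/64 = 1.5625 % of full scale.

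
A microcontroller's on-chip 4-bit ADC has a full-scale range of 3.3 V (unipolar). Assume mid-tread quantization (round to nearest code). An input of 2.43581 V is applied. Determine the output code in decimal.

LSB = 3.3 V / 16 = 206.250 mV.
(V_in − V_low)/LSB = (2.43581 − 0) / 0.20625 = 11.810.
round(11.810) = 12.

code 12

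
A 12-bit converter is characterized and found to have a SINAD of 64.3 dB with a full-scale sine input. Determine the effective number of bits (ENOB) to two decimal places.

ENOB = (SINAD − 1.76) / 6.02 = (64.3 − 1.76)/6.02 = 10.389.

10.39 bits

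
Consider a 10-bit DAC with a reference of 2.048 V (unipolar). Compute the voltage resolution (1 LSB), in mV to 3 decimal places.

2.000 mV

Full-scale span = 2.048 V.
LSB = 2.048 / 2^10 = 2.048 / 1024 = 0.002 V = 2.000 mV.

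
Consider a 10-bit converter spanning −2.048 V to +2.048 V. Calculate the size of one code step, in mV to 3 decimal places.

Full-scale span = 4.096 V.
LSB = 4.096 / 2^10 = 4.096 / 1024 = 0.004 V = 4.000 mV.

4.000 mV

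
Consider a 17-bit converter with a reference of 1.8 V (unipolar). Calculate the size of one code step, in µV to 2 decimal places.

13.73 µV

Full-scale span = 1.8 V.
LSB = 1.8 / 2^17 = 1.8 / 131072 = 1.37329e-05 V = 13.73 µV.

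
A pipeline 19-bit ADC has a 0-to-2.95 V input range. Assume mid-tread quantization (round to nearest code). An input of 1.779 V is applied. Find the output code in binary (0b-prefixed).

code 0b1001101001100001100 (decimal 316172)

Full-scale span = 2.95 V; LSB = 2.95/2^19 = 5.63 µV.
(V_in − V_low)/LSB = (1.779 − 0) / 5.62668e-06 = 316172.323.
Round → code 316172.
In binary (0b-prefixed): 0b1001101001100001100.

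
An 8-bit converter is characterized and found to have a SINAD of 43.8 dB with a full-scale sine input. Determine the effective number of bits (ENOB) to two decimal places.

6.98 bits

ENOB = (SINAD − 1.76) / 6.02 = (43.8 − 1.76)/6.02 = 6.983.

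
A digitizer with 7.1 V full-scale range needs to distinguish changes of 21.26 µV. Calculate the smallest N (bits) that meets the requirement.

19 bits

Number of steps required ≥ 7.1 V / 21.26 µV = 333960.49.
Need 2^N ≥ 333960.49; 2^18 = 262144, 2^19 = 524288.
Minimum N = 19.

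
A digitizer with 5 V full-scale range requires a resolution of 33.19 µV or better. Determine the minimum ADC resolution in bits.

18 bits

Number of steps required ≥ 5 V / 33.19 µV = 150647.79.
Need 2^N ≥ 150647.79; 2^17 = 131072, 2^18 = 262144.
Minimum N = 18.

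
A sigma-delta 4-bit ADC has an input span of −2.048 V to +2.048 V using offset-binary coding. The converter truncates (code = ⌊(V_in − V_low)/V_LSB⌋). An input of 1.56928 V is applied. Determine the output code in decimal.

code 14

LSB = 4.096 V / 16 = 256.000 mV.
(1.56928 − (−2.048)) / 0.256 = 14.130 LSBs.
So the output code is 14.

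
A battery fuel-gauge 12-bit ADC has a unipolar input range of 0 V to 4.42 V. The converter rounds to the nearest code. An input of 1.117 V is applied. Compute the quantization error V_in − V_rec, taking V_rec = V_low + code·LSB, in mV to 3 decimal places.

0.130 mV

One LSB is 4.42 V / 4096 = 1.079 mV.
Scaled input = 1035.1204 LSBs, so code = 1035.
Reconstructed: 1.1168701 V.
V_in − V_rec = 0.000129883 V = 0.130 mV.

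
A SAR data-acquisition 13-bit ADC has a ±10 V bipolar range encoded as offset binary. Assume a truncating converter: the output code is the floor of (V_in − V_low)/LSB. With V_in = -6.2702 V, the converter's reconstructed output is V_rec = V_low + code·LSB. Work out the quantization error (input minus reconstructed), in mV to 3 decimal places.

1.773 mV

One LSB is 20 V / 8192 = 2.441 mV.
(-6.2702 − (−10))/0.00244141 = 1527.7261; ⌊·⌋ gives code 1527.
Code 1527 maps back to (−10) + 1527×0.00244141 V = -6.2719727 V.
Error = -6.2702 − (−6.2719727) = 0.00177266 V = 1.773 mV.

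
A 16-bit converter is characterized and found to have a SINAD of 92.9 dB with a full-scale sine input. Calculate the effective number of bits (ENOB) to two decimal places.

15.14 bits

ENOB = (SINAD − 1.76) / 6.02 = (92.9 − 1.76)/6.02 = 15.140.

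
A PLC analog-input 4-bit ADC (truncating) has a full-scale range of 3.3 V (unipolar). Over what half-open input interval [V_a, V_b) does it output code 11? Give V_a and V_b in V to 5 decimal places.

[2.26875 V, 2.47500 V)

LSB = 3.3/2^4 = 206.250 mV.
V_a = V_low + 11·LSB = 2.26875 V; V_b = V_low + 12·LSB = 2.475 V.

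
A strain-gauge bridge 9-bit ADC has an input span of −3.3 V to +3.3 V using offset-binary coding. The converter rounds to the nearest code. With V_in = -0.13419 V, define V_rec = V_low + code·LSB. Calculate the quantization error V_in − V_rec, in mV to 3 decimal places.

Step size: 6.6 V ÷ 2^9 = 12.891 mV.
(-0.13419 − (−3.3))/0.0128906 = 245.5901; round gives code 246.
Code 246 maps back to (−3.3) + 246×0.0128906 V = -0.12890625 V.
V_in − V_rec = -0.00528375 V = -5.284 mV.

-5.284 mV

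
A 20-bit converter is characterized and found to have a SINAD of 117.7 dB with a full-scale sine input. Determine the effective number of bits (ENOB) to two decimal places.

19.26 bits

ENOB = (SINAD − 1.76) / 6.02 = (117.7 − 1.76)/6.02 = 19.259.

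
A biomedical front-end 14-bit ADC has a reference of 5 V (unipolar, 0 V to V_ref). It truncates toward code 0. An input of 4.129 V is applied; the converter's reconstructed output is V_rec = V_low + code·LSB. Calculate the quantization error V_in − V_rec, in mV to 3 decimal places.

0.277 mV

LSB = 5/2^14 = 305.18 µV.
(4.129 − 0)/0.000305176 = 13529.9072; ⌊·⌋ gives code 13529.
Code 13529 maps back to 0 + 13529×0.000305176 V = 4.1287231 V.
Difference: 0.000276855 V → 0.277 mV.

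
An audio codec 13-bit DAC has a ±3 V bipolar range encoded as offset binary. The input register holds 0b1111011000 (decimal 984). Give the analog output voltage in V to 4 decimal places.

-2.2793 V

LSB = 6 V / 2^13 = 0.732 mV.
Code 0b1111011000 = 984 decimal.
V_out = (−3) + 984 × 0.000732422 V = -2.2793 V.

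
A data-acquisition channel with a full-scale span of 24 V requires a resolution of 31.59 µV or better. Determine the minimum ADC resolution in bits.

20 bits

Number of steps required ≥ 24 V / 31.59 µV = 759734.09.
Need 2^N ≥ 759734.09; 2^19 = 524288, 2^20 = 1048576.
Minimum N = 20.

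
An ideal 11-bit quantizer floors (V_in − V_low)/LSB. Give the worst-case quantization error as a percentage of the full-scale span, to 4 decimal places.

Truncating → worst-case error = 1 LSB = V_FS/2^11, so 100/2048 = 0.0488281 % of full scale.

0.0488 %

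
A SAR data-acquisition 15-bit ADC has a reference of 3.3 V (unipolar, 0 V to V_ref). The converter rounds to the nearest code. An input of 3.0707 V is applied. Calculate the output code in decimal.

code 30491

With 32768 levels over 3.3 V, one step is 100.71 µV.
(3.0707 − 0) / 0.000100708 = 30491.120 LSBs.
round(30491.120) = 30491.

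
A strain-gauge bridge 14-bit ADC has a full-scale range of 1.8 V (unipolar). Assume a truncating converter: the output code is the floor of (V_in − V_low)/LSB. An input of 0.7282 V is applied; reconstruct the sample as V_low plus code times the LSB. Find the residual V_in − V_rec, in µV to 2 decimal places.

26.17 µV

One LSB is 1.8 V / 16384 = 109.86 µV.
Scaled input = 6628.2382 LSBs, so code = 6628.
V_rec = 0 + 6628·0.000109863 = 0.72817383 V.
Difference: 2.61719e-05 V → 26.17 µV.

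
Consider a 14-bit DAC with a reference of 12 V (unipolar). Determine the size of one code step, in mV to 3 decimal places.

0.732 mV

Full-scale span = 12 V.
LSB = 12 / 2^14 = 12 / 16384 = 0.000732422 V = 0.732 mV.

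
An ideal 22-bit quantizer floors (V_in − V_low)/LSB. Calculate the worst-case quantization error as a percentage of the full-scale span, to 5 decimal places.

0.00002 %

Truncating → worst-case error = 1 LSB = V_FS/2^22, so 100/4194304 = 2.38419e-05 % of full scale.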